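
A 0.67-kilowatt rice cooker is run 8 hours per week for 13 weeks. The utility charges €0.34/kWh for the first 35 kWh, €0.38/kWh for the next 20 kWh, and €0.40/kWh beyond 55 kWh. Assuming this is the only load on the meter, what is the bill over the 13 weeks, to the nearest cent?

€25.37

Runtime = 8 h/week × 13 weeks = 104 h
Energy = 0.67 kW × 104 h = 69.68 kWh
Tier 1 (0–35 kWh): 35 × €0.34 = €11.9
Tier 2 (35–55 kWh): 20 × €0.38 = €7.6
Above 55 kWh: 14.68 × €0.40 = €5.872
Bill = €25.37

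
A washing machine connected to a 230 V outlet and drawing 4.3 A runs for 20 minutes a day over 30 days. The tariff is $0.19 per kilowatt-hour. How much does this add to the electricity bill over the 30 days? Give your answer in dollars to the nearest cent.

Power = 4.3 A × 230 V = 989 W = 0.989 kW
Runtime = 20 min × 30 = 600 min = 10 h
Energy = 0.989 kW × 10 h = 9.89 kWh
Cost = 9.89 kWh × $0.19/kWh = $1.88

$1.88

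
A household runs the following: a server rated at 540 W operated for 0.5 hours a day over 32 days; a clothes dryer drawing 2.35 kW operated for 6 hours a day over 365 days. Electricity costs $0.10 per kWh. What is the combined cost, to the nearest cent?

$515.51

server: Runtime = 0.5 h/day × 32 days = 16 h
server: 0.54 kW × 16 h = 8.64 kWh
clothes dryer: Runtime = 6 h/day × 365 days = 2190 h
clothes dryer: 2.35 kW × 2190 h = 5146.5 kWh
Total energy = 5155.14 kWh
Cost = 5155.14 × $0.10 = $515.51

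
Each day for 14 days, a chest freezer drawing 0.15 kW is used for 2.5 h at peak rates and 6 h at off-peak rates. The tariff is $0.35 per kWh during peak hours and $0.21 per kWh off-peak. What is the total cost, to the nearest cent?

$4.48

Peak energy = 0.15 kW × 2.5 h × 14 = 5.25 kWh
Off-peak energy = 0.15 kW × 6 h × 14 = 12.6 kWh
Cost = 5.25 × $0.35 + 12.6 × $0.21 = $1.8375 + $2.646 = $4.48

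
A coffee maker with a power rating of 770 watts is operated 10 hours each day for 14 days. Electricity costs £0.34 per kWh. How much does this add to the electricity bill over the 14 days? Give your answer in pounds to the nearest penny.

£36.65

Runtime = 10 h/day × 14 days = 140 h
Energy = 0.77 kW × 140 h = 107.8 kWh
Cost = 107.8 kWh × £0.34/kWh = £36.65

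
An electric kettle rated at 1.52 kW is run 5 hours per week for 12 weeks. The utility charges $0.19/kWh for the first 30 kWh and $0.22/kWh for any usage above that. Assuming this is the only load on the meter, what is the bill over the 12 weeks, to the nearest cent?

$19.16

Runtime = 5 h/week × 12 weeks = 60 h
Energy = 1.52 kW × 60 h = 91.2 kWh
Tier 1 (0–30 kWh): 30 × $0.19 = $5.7
Above 30 kWh: 61.2 × $0.22 = $13.464
Bill = $19.16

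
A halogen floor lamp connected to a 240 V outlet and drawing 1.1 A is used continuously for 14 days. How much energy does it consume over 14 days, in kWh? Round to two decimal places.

88.70 kWh

Power = 1.1 A × 240 V = 264 W = 0.264 kW
Runtime = 24 h × 14 = 336 h
Energy = 0.264 kW × 336 h = 88.704 kWh ≈ 88.70 kWh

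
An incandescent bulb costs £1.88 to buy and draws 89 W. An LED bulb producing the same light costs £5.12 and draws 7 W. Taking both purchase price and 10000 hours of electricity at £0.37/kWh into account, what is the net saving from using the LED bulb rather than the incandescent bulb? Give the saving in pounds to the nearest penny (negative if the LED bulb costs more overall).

incandescent bulb: £1.88 + (89/1000) kW × 10000 h × £0.37 = £1.88 + £329.3 = £331.18
LED bulb: £5.12 + (7/1000) kW × 10000 h × £0.37 = £5.12 + £25.9 = £31.02
Saving = £331.18 − £31.02 = £300.16

£300.16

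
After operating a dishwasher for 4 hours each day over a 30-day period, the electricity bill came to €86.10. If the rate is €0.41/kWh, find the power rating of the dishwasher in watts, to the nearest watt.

Energy = €86.10 ÷ €0.41/kWh = 210 kWh
Runtime = 4 h/day × 30 days = 120 h
Power = 210 kWh ÷ 120 h = 1.75 kW = 1750 W

1750 W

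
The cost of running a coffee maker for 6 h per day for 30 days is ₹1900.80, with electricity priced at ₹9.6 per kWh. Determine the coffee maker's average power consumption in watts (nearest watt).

Energy = ₹1900.80 ÷ ₹9.6/kWh = 198 kWh
Runtime = 6 h/day × 30 days = 180 h
Power = 198 kWh ÷ 180 h = 1.1 kW = 1100 W

1100 W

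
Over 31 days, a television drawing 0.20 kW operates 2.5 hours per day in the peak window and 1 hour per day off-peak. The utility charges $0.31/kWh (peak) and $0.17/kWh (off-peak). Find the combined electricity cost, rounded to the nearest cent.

$5.86

Peak energy = 0.2 kW × 2.5 h × 31 = 15.5 kWh
Off-peak energy = 0.2 kW × 1 h × 31 = 6.2 kWh
Cost = 15.5 × $0.31 + 6.2 × $0.17 = $4.805 + $1.054 = $5.86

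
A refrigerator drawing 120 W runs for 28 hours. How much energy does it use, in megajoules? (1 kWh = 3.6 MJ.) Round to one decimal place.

12.1 MJ

Energy = 0.12 kW × 28 h = 3.36 kWh
= 3.36 × 3.6 MJ = 12.1 MJ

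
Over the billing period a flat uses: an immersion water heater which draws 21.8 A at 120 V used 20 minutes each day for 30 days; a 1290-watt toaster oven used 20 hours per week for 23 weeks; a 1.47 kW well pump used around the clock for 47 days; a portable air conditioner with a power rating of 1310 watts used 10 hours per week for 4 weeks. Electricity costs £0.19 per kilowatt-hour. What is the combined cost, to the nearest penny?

£442.72

immersion water heater: Power = 21.8 A × 120 V = 2616 W = 2.616 kW
immersion water heater: Runtime = 20 min × 30 = 600 min = 10 h
immersion water heater: 2.616 kW × 10 h = 26.16 kWh
toaster oven: Runtime = 20 h/week × 23 weeks = 460 h
toaster oven: 1.29 kW × 460 h = 593.4 kWh
well pump: Runtime = 24 h × 47 = 1128 h
well pump: 1.47 kW × 1128 h = 1658.16 kWh
portable air conditioner: Runtime = 10 h/week × 4 weeks = 40 h
portable air conditioner: 1.31 kW × 40 h = 52.4 kWh
Total energy = 2330.12 kWh
Cost = 2330.12 × £0.19 = £442.72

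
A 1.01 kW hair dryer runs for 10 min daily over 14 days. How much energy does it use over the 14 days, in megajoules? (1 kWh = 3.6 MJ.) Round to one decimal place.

Runtime = 10 min × 14 = 140 min = 2.333333… h
Energy = 1.01 kW × 2.333333… h = 2.356666… kWh
= 2.356666… × 3.6 MJ = 8.5 MJ

8.5 MJ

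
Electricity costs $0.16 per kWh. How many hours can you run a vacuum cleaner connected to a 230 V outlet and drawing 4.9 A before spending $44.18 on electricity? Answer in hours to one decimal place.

245.0 h

Power = 4.9 A × 230 V = 1127 W = 1.127 kW
Energy available = $44.18 ÷ $0.16/kWh = 276.125 kWh
Hours = 276.125 kWh ÷ 1.127 kW = 245.0 h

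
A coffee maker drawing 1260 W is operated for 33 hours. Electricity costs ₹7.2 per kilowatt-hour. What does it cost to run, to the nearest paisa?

Energy = 1.26 kW × 33 h = 41.58 kWh
Cost = 41.58 kWh × ₹7.2/kWh = ₹299.38

₹299.38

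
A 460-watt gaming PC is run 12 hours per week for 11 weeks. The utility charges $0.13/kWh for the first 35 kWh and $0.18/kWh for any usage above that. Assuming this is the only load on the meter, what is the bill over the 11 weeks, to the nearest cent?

$9.18

Runtime = 12 h/week × 11 weeks = 132 h
Energy = 0.46 kW × 132 h = 60.72 kWh
Tier 1 (0–35 kWh): 35 × $0.13 = $4.55
Above 35 kWh: 25.72 × $0.18 = $4.6296
Bill = $9.18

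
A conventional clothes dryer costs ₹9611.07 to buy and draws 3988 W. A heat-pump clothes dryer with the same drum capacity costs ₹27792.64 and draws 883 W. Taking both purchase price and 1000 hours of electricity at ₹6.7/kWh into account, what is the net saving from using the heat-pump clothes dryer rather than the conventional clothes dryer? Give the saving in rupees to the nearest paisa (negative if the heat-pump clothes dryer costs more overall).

₹2621.93

conventional clothes dryer: ₹9611.07 + (3988/1000) kW × 1000 h × ₹6.7 = ₹9611.07 + ₹26719.6 = ₹36330.67
heat-pump clothes dryer: ₹27792.64 + (883/1000) kW × 1000 h × ₹6.7 = ₹27792.64 + ₹5916.1 = ₹33708.74
Saving = ₹36330.67 − ₹33708.74 = ₹2621.93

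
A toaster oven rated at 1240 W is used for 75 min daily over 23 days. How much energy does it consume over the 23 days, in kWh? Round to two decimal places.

35.65 kWh

Runtime = 75 min × 23 = 1725 min = 28.75 h
Energy = 1.24 kW × 28.75 h = 35.65 kWh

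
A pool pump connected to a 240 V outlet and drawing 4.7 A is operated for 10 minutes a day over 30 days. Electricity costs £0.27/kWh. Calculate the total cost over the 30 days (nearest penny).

Power = 4.7 A × 240 V = 1128 W = 1.128 kW
Runtime = 10 min × 30 = 300 min = 5 h
Energy = 1.128 kW × 5 h = 5.64 kWh
Cost = 5.64 kWh × £0.27/kWh = £1.52

£1.52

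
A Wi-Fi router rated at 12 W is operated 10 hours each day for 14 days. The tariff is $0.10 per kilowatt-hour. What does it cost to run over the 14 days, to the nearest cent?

$0.17

Runtime = 10 h/day × 14 days = 140 h
Energy = 0.012 kW × 140 h = 1.68 kWh
Cost = 1.68 kWh × $0.10/kWh = $0.17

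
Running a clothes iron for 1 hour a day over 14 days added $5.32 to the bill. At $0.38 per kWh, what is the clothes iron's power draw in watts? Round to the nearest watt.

1000 W

Energy = $5.32 ÷ $0.38/kWh = 14 kWh
Runtime = 1 h/day × 14 days = 14 h
Power = 14 kWh ÷ 14 h = 1 kW = 1000 W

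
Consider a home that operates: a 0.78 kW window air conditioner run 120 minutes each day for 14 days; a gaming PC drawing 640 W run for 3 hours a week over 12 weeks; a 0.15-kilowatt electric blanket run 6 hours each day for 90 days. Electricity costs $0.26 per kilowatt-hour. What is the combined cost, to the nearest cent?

window air conditioner: Runtime = 120 min × 14 = 1680 min = 28 h
window air conditioner: 0.78 kW × 28 h = 21.84 kWh
gaming PC: Runtime = 3 h/week × 12 weeks = 36 h
gaming PC: 0.64 kW × 36 h = 23.04 kWh
electric blanket: Runtime = 6 h/day × 90 days = 540 h
electric blanket: 0.15 kW × 540 h = 81 kWh
Total energy = 125.88 kWh
Cost = 125.88 × $0.26 = $32.73

$32.73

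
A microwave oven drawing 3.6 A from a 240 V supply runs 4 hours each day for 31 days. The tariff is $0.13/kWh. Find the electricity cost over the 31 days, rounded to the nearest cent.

$13.93

Power = 3.6 A × 240 V = 864 W = 0.864 kW
Runtime = 4 h/day × 31 days = 124 h
Energy = 0.864 kW × 124 h = 107.136 kWh
Cost = 107.136 kWh × $0.13/kWh = $13.93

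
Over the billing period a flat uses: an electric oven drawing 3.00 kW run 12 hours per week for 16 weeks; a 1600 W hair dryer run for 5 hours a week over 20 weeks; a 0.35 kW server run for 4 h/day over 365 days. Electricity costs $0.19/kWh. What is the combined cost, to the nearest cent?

$236.93

electric oven: Runtime = 12 h/week × 16 weeks = 192 h
electric oven: 3 kW × 192 h = 576 kWh
hair dryer: Runtime = 5 h/week × 20 weeks = 100 h
hair dryer: 1.6 kW × 100 h = 160 kWh
server: Runtime = 4 h/day × 365 days = 1460 h
server: 0.35 kW × 1460 h = 511 kWh
Total energy = 1247 kWh
Cost = 1247 × $0.19 = $236.93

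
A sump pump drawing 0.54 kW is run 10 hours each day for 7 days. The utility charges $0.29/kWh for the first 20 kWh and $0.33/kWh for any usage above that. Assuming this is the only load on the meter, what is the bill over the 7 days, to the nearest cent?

Runtime = 10 h/day × 7 days = 70 h
Energy = 0.54 kW × 70 h = 37.8 kWh
Tier 1 (0–20 kWh): 20 × $0.29 = $5.8
Above 20 kWh: 17.8 × $0.33 = $5.874
Bill = $11.67

$11.67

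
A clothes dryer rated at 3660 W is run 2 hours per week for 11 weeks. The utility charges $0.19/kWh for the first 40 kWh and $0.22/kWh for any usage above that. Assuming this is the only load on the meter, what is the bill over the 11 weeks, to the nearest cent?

Runtime = 2 h/week × 11 weeks = 22 h
Energy = 3.66 kW × 22 h = 80.52 kWh
Tier 1 (0–40 kWh): 40 × $0.19 = $7.6
Above 40 kWh: 40.52 × $0.22 = $8.9144
Bill = $16.51

$16.51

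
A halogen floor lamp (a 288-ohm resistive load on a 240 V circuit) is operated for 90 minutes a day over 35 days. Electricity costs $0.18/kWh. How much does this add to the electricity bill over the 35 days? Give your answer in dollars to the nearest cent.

Power = V²/R = 240²/288 = 200 W = 0.2 kW
Runtime = 90 min × 35 = 3150 min = 52.5 h
Energy = 0.2 kW × 52.5 h = 10.5 kWh
Cost = 10.5 kWh × $0.18/kWh = $1.89

$1.89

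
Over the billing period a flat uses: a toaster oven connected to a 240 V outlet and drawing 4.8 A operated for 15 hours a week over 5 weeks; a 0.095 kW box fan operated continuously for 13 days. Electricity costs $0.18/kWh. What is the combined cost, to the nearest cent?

$20.89

toaster oven: Power = 4.8 A × 240 V = 1152 W = 1.152 kW
toaster oven: Runtime = 15 h/week × 5 weeks = 75 h
toaster oven: 1.152 kW × 75 h = 86.4 kWh
box fan: Runtime = 24 h × 13 = 312 h
box fan: 0.095 kW × 312 h = 29.64 kWh
Total energy = 116.04 kWh
Cost = 116.04 × $0.18 = $20.89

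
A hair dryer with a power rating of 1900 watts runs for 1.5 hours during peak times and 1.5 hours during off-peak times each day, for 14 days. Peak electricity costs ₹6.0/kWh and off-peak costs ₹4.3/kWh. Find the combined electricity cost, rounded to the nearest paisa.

₹410.97

Peak energy = 1.9 kW × 1.5 h × 14 = 39.9 kWh
Off-peak energy = 1.9 kW × 1.5 h × 14 = 39.9 kWh
Cost = 39.9 × ₹6.0 + 39.9 × ₹4.3 = ₹239.4 + ₹171.57 = ₹410.97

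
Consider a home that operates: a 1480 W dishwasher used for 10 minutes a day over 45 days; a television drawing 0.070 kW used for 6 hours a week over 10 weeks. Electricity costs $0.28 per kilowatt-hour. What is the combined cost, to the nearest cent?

$4.28

dishwasher: Runtime = 10 min × 45 = 450 min = 7.5 h
dishwasher: 1.48 kW × 7.5 h = 11.1 kWh
television: Runtime = 6 h/week × 10 weeks = 60 h
television: 0.07 kW × 60 h = 4.2 kWh
Total energy = 15.3 kWh
Cost = 15.3 × $0.28 = $4.28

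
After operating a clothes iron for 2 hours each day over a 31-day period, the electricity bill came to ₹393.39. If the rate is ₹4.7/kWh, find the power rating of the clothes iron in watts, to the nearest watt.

1350 W

Energy = ₹393.39 ÷ ₹4.7/kWh = 83.7 kWh
Runtime = 2 h/day × 31 days = 62 h
Power = 83.7 kWh ÷ 62 h = 1.35 kW = 1350 W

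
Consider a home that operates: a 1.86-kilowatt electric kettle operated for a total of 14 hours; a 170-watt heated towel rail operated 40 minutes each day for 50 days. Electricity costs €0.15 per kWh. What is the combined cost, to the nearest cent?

€4.76

electric kettle: 1.86 kW × 14 h = 26.04 kWh
heated towel rail: Runtime = 40 min × 50 = 2000 min = 33.333333… h
heated towel rail: 0.17 kW × 33.333333… h = 5.666666… kWh
Total energy = 31.706666… kWh
Cost = 31.706666… × €0.15 = €4.76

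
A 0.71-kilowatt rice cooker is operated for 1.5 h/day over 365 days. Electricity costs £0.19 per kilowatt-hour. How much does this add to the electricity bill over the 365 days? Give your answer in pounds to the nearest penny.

£73.86

Runtime = 1.5 h/day × 365 days = 547.5 h
Energy = 0.71 kW × 547.5 h = 388.725 kWh
Cost = 388.725 kWh × £0.19/kWh = £73.86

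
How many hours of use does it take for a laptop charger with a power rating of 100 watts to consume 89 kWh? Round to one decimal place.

890.0 h

Hours = 89 kWh ÷ 0.1 kW = 890.0 h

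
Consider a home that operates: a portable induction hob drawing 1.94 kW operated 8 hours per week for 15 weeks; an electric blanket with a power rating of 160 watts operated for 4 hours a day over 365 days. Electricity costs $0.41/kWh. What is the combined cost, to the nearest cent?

portable induction hob: Runtime = 8 h/week × 15 weeks = 120 h
portable induction hob: 1.94 kW × 120 h = 232.8 kWh
electric blanket: Runtime = 4 h/day × 365 days = 1460 h
electric blanket: 0.16 kW × 1460 h = 233.6 kWh
Total energy = 466.4 kWh
Cost = 466.4 × $0.41 = $191.22

$191.22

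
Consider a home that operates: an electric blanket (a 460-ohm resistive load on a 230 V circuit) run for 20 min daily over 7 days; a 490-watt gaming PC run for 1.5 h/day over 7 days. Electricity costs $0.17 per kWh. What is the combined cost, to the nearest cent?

$0.92

electric blanket: Power = V²/R = 230²/460 = 115 W = 0.115 kW
electric blanket: Runtime = 20 min × 7 = 140 min = 2.333333… h
electric blanket: 0.115 kW × 2.333333… h = 0.268333… kWh
gaming PC: Runtime = 1.5 h/day × 7 days = 10.5 h
gaming PC: 0.49 kW × 10.5 h = 5.145 kWh
Total energy = 5.413333… kWh
Cost = 5.413333… × $0.17 = $0.92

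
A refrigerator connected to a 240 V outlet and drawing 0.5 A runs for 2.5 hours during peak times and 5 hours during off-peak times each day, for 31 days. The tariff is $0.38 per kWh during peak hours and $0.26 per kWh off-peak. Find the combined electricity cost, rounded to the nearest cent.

$8.37

Power = 0.5 A × 240 V = 120 W = 0.12 kW
Peak energy = 0.12 kW × 2.5 h × 31 = 9.3 kWh
Off-peak energy = 0.12 kW × 5 h × 31 = 18.6 kWh
Cost = 9.3 × $0.38 + 18.6 × $0.26 = $3.534 + $4.836 = $8.37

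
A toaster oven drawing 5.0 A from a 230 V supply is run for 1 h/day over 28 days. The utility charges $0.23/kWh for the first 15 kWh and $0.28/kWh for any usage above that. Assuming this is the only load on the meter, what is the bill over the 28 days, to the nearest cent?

Power = 5.0 A × 230 V = 1150 W = 1.15 kW
Runtime = 1 h/day × 28 days = 28 h
Energy = 1.15 kW × 28 h = 32.2 kWh
Tier 1 (0–15 kWh): 15 × $0.23 = $3.45
Above 15 kWh: 17.2 × $0.28 = $4.816
Bill = $8.27

$8.27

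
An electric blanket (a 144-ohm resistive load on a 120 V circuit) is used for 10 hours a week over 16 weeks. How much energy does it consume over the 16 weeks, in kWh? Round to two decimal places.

16.00 kWh

Power = V²/R = 120²/144 = 100 W = 0.1 kW
Runtime = 10 h/week × 16 weeks = 160 h
Energy = 0.1 kW × 160 h = 16 kWh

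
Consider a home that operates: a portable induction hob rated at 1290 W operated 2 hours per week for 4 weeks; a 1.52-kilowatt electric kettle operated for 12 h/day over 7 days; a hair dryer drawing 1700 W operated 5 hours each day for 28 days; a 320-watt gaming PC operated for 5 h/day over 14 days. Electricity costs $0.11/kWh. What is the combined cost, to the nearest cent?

$43.82

portable induction hob: Runtime = 2 h/week × 4 weeks = 8 h
portable induction hob: 1.29 kW × 8 h = 10.32 kWh
electric kettle: Runtime = 12 h/day × 7 days = 84 h
electric kettle: 1.52 kW × 84 h = 127.68 kWh
hair dryer: Runtime = 5 h/day × 28 days = 140 h
hair dryer: 1.7 kW × 140 h = 238 kWh
gaming PC: Runtime = 5 h/day × 14 days = 70 h
gaming PC: 0.32 kW × 70 h = 22.4 kWh
Total energy = 398.4 kWh
Cost = 398.4 × $0.11 = $43.82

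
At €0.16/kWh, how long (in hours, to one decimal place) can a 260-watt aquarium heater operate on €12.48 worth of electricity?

300.0 h

Energy available = €12.48 ÷ €0.16/kWh = 78 kWh
Hours = 78 kWh ÷ 0.26 kW = 300.0 h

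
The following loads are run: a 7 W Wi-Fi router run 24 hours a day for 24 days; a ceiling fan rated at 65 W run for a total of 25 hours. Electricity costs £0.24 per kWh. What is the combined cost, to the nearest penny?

Wi-Fi router: Runtime = 24 h × 24 = 576 h
Wi-Fi router: 0.007 kW × 576 h = 4.032 kWh
ceiling fan: 0.065 kW × 25 h = 1.625 kWh
Total energy = 5.657 kWh
Cost = 5.657 × £0.24 = £1.36

£1.36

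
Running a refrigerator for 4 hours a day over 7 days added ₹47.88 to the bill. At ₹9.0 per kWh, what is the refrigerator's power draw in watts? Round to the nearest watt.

190 W

Energy = ₹47.88 ÷ ₹9.0/kWh = 5.32 kWh
Runtime = 4 h/day × 7 days = 28 h
Power = 5.32 kWh ÷ 28 h = 0.19 kW = 190 W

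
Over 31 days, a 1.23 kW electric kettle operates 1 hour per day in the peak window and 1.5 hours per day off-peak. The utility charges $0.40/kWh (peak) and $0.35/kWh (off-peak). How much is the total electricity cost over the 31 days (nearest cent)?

Peak energy = 1.23 kW × 1 h × 31 = 38.13 kWh
Off-peak energy = 1.23 kW × 1.5 h × 31 = 57.195 kWh
Cost = 38.13 × $0.40 + 57.195 × $0.35 = $15.252 + $20.01825 = $35.27

$35.27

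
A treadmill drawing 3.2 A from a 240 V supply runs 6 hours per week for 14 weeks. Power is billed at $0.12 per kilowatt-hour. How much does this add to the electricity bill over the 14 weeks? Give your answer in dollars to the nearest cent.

Power = 3.2 A × 240 V = 768 W = 0.768 kW
Runtime = 6 h/week × 14 weeks = 84 h
Energy = 0.768 kW × 84 h = 64.512 kWh
Cost = 64.512 kWh × $0.12/kWh = $7.74

$7.74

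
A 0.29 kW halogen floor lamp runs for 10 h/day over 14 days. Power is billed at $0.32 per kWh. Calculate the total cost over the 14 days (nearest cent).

$12.99

Runtime = 10 h/day × 14 days = 140 h
Energy = 0.29 kW × 140 h = 40.6 kWh
Cost = 40.6 kWh × $0.32/kWh = $12.99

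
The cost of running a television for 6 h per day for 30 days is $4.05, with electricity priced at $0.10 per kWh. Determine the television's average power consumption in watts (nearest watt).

225 W

Energy = $4.05 ÷ $0.10/kWh = 40.5 kWh
Runtime = 6 h/day × 30 days = 180 h
Power = 40.5 kWh ÷ 180 h = 0.225 kW = 225 W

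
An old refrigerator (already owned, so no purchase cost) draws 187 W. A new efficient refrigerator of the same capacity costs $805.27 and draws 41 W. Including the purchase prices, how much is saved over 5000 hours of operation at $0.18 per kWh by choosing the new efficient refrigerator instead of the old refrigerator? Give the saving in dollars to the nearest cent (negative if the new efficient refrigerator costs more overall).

old refrigerator: $0.00 + (187/1000) kW × 5000 h × $0.18 = $0.00 + $168.3 = $168.3
new efficient refrigerator: $805.27 + (41/1000) kW × 5000 h × $0.18 = $805.27 + $36.9 = $842.17
Saving = $168.3 − $842.17 = −$673.87

-$673.87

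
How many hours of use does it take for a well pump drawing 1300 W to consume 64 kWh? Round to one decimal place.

Hours = 64 kWh ÷ 1.3 kW = 49.2 h

49.2 h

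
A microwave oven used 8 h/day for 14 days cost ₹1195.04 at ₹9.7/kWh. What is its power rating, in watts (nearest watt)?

Energy = ₹1195.04 ÷ ₹9.7/kWh = 123.2 kWh
Runtime = 8 h/day × 14 days = 112 h
Power = 123.2 kWh ÷ 112 h = 1.1 kW = 1100 W

1100 W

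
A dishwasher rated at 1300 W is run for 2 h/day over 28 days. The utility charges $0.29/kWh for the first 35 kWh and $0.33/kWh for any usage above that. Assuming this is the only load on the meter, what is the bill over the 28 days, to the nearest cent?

Runtime = 2 h/day × 28 days = 56 h
Energy = 1.3 kW × 56 h = 72.8 kWh
Tier 1 (0–35 kWh): 35 × $0.29 = $10.15
Above 35 kWh: 37.8 × $0.33 = $12.474
Bill = $22.62

$22.62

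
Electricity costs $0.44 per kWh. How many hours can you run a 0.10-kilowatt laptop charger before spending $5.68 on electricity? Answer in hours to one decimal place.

129.1 h

Energy available = $5.68 ÷ $0.44/kWh = 12.9091 kWh
Hours = 12.9091 kWh ÷ 0.1 kW = 129.1 h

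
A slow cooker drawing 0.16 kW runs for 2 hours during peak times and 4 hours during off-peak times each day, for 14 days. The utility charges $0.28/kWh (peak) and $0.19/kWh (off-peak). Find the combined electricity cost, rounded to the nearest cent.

$2.96

Peak energy = 0.16 kW × 2 h × 14 = 4.48 kWh
Off-peak energy = 0.16 kW × 4 h × 14 = 8.96 kWh
Cost = 4.48 × $0.28 + 8.96 × $0.19 = $1.2544 + $1.7024 = $2.96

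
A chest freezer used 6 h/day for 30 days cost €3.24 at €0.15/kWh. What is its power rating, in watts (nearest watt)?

Energy = €3.24 ÷ €0.15/kWh = 21.6 kWh
Runtime = 6 h/day × 30 days = 180 h
Power = 21.6 kWh ÷ 180 h = 0.12 kW = 120 W

120 W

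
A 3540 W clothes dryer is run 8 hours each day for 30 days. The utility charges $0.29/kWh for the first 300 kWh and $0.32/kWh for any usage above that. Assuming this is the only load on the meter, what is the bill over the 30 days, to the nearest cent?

$262.87

Runtime = 8 h/day × 30 days = 240 h
Energy = 3.54 kW × 240 h = 849.6 kWh
Tier 1 (0–300 kWh): 300 × $0.29 = $87
Above 300 kWh: 549.6 × $0.32 = $175.872
Bill = $262.87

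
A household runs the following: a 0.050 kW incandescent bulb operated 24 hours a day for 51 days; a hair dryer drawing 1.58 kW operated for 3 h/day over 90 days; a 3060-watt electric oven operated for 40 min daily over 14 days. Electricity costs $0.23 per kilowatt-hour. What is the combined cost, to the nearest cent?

incandescent bulb: Runtime = 24 h × 51 = 1224 h
incandescent bulb: 0.05 kW × 1224 h = 61.2 kWh
hair dryer: Runtime = 3 h/day × 90 days = 270 h
hair dryer: 1.58 kW × 270 h = 426.6 kWh
electric oven: Runtime = 40 min × 14 = 560 min = 9.333333… h
electric oven: 3.06 kW × 9.333333… h = 28.56 kWh
Total energy = 516.36 kWh
Cost = 516.36 × $0.23 = $118.76

$118.76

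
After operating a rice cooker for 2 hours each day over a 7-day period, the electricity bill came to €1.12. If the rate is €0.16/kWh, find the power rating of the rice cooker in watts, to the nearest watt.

Energy = €1.12 ÷ €0.16/kWh = 7 kWh
Runtime = 2 h/day × 7 days = 14 h
Power = 7 kWh ÷ 14 h = 0.5 kW = 500 W

500 W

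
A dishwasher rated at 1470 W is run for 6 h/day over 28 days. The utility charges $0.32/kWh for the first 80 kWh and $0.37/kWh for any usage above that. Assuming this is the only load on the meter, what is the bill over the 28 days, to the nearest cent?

$87.38

Runtime = 6 h/day × 28 days = 168 h
Energy = 1.47 kW × 168 h = 246.96 kWh
Tier 1 (0–80 kWh): 80 × $0.32 = $25.6
Above 80 kWh: 166.96 × $0.37 = $61.7752
Bill = $87.38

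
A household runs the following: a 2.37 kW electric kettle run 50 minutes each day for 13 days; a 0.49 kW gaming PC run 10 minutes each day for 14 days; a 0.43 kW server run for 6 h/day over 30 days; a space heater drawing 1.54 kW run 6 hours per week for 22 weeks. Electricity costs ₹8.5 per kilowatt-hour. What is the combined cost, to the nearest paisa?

electric kettle: Runtime = 50 min × 13 = 650 min = 10.833333… h
electric kettle: 2.37 kW × 10.833333… h = 25.675 kWh
gaming PC: Runtime = 10 min × 14 = 140 min = 2.333333… h
gaming PC: 0.49 kW × 2.333333… h = 1.143333… kWh
server: Runtime = 6 h/day × 30 days = 180 h
server: 0.43 kW × 180 h = 77.4 kWh
space heater: Runtime = 6 h/week × 22 weeks = 132 h
space heater: 1.54 kW × 132 h = 203.28 kWh
Total energy = 307.498333… kWh
Cost = 307.498333… × ₹8.5 = ₹2613.74

₹2613.74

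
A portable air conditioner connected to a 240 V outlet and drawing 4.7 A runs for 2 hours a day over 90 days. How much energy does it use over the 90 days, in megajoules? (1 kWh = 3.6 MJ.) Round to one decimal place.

Power = 4.7 A × 240 V = 1128 W = 1.128 kW
Runtime = 2 h/day × 90 days = 180 h
Energy = 1.128 kW × 180 h = 203.04 kWh
= 203.04 × 3.6 MJ = 730.9 MJ

730.9 MJ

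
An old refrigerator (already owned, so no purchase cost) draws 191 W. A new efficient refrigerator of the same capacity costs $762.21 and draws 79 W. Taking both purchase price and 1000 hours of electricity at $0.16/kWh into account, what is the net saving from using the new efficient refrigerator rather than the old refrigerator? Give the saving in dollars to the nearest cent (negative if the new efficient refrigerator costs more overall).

-$744.29

old refrigerator: $0.00 + (191/1000) kW × 1000 h × $0.16 = $0.00 + $30.56 = $30.56
new efficient refrigerator: $762.21 + (79/1000) kW × 1000 h × $0.16 = $762.21 + $12.64 = $774.85
Saving = $30.56 − $774.85 = −$744.29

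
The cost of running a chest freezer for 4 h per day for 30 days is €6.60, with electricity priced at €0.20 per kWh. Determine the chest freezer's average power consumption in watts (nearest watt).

Energy = €6.60 ÷ €0.20/kWh = 33 kWh
Runtime = 4 h/day × 30 days = 120 h
Power = 33 kWh ÷ 120 h = 0.275 kW = 275 W

275 W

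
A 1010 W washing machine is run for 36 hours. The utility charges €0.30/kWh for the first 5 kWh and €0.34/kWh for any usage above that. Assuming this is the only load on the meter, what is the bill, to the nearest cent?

€12.16

Energy = 1.01 kW × 36 h = 36.36 kWh
Tier 1 (0–5 kWh): 5 × €0.30 = €1.5
Above 5 kWh: 31.36 × €0.34 = €10.6624
Bill = €12.16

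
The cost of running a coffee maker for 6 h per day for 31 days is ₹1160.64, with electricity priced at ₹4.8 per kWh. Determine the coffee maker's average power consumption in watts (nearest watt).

Energy = ₹1160.64 ÷ ₹4.8/kWh = 241.8 kWh
Runtime = 6 h/day × 31 days = 186 h
Power = 241.8 kWh ÷ 186 h = 1.3 kW = 1300 W

1300 W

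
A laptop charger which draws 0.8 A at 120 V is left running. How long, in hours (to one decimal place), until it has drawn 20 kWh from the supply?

208.3 h

Power = 0.8 A × 120 V = 96 W = 0.096 kW
Hours = 20 kWh ÷ 0.096 kW = 208.3 h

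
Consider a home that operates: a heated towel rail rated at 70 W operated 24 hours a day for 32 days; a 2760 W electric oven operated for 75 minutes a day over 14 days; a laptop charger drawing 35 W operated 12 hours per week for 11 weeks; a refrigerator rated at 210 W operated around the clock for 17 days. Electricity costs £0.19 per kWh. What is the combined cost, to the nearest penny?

£36.55

heated towel rail: Runtime = 24 h × 32 = 768 h
heated towel rail: 0.07 kW × 768 h = 53.76 kWh
electric oven: Runtime = 75 min × 14 = 1050 min = 17.5 h
electric oven: 2.76 kW × 17.5 h = 48.3 kWh
laptop charger: Runtime = 12 h/week × 11 weeks = 132 h
laptop charger: 0.035 kW × 132 h = 4.62 kWh
refrigerator: Runtime = 24 h × 17 = 408 h
refrigerator: 0.21 kW × 408 h = 85.68 kWh
Total energy = 192.36 kWh
Cost = 192.36 × £0.19 = £36.55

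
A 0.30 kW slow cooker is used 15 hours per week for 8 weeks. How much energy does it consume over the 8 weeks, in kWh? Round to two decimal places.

Runtime = 15 h/week × 8 weeks = 120 h
Energy = 0.3 kW × 120 h = 36 kWh

36.00 kWh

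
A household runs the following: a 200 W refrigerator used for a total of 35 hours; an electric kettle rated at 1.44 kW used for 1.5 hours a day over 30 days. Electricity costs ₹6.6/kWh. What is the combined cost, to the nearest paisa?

₹473.88

refrigerator: 0.2 kW × 35 h = 7 kWh
electric kettle: Runtime = 1.5 h/day × 30 days = 45 h
electric kettle: 1.44 kW × 45 h = 64.8 kWh
Total energy = 71.8 kWh
Cost = 71.8 × ₹6.6 = ₹473.88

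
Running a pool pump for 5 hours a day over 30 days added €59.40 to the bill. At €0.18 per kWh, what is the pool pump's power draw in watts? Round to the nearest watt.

Energy = €59.40 ÷ €0.18/kWh = 330 kWh
Runtime = 5 h/day × 30 days = 150 h
Power = 330 kWh ÷ 150 h = 2.2 kW = 2200 W

2200 W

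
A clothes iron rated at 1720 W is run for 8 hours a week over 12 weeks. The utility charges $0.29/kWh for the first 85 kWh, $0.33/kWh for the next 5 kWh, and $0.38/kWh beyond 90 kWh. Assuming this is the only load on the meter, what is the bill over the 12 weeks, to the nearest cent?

Runtime = 8 h/week × 12 weeks = 96 h
Energy = 1.72 kW × 96 h = 165.12 kWh
Tier 1 (0–85 kWh): 85 × $0.29 = $24.65
Tier 2 (85–90 kWh): 5 × $0.33 = $1.65
Above 90 kWh: 75.12 × $0.38 = $28.5456
Bill = $54.85

$54.85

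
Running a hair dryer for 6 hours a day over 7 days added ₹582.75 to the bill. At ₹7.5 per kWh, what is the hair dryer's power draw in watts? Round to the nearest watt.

Energy = ₹582.75 ÷ ₹7.5/kWh = 77.7 kWh
Runtime = 6 h/day × 7 days = 42 h
Power = 77.7 kWh ÷ 42 h = 1.85 kW = 1850 W

1850 W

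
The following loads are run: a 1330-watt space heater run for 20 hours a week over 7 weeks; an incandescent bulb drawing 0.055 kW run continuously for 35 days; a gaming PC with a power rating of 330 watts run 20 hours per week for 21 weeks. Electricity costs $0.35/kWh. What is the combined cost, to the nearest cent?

space heater: Runtime = 20 h/week × 7 weeks = 140 h
space heater: 1.33 kW × 140 h = 186.2 kWh
incandescent bulb: Runtime = 24 h × 35 = 840 h
incandescent bulb: 0.055 kW × 840 h = 46.2 kWh
gaming PC: Runtime = 20 h/week × 21 weeks = 420 h
gaming PC: 0.33 kW × 420 h = 138.6 kWh
Total energy = 371 kWh
Cost = 371 × $0.35 = $129.85

$129.85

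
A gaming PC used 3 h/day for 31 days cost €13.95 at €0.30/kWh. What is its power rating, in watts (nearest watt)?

500 W

Energy = €13.95 ÷ €0.30/kWh = 46.5 kWh
Runtime = 3 h/day × 31 days = 93 h
Power = 46.5 kWh ÷ 93 h = 0.5 kW = 500 W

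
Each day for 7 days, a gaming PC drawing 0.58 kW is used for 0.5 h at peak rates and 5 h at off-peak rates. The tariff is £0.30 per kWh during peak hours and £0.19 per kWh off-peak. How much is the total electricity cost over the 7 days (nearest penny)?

Peak energy = 0.58 kW × 0.5 h × 7 = 2.03 kWh
Off-peak energy = 0.58 kW × 5 h × 7 = 20.3 kWh
Cost = 2.03 × £0.30 + 20.3 × £0.19 = £0.609 + £3.857 = £4.47

£4.47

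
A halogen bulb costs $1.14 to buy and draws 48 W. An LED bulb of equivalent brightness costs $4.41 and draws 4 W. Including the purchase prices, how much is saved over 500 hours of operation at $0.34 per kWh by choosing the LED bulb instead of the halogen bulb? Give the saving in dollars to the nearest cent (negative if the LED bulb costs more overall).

halogen bulb: $1.14 + (48/1000) kW × 500 h × $0.34 = $1.14 + $8.16 = $9.3
LED bulb: $4.41 + (4/1000) kW × 500 h × $0.34 = $4.41 + $0.68 = $5.09
Saving = $9.3 − $5.09 = $4.21

$4.21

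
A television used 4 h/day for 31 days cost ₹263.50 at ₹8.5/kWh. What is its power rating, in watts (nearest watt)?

250 W

Energy = ₹263.50 ÷ ₹8.5/kWh = 31 kWh
Runtime = 4 h/day × 31 days = 124 h
Power = 31 kWh ÷ 124 h = 0.25 kW = 250 W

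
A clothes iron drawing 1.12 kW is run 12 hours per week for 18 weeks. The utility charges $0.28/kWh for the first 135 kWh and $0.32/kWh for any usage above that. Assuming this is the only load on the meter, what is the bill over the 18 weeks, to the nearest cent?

Runtime = 12 h/week × 18 weeks = 216 h
Energy = 1.12 kW × 216 h = 241.92 kWh
Tier 1 (0–135 kWh): 135 × $0.28 = $37.8
Above 135 kWh: 106.92 × $0.32 = $34.2144
Bill = $72.01

$72.01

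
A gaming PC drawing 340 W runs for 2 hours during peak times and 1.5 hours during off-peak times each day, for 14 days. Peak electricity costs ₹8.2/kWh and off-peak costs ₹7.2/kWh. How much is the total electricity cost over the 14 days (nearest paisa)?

Peak energy = 0.34 kW × 2 h × 14 = 9.52 kWh
Off-peak energy = 0.34 kW × 1.5 h × 14 = 7.14 kWh
Cost = 9.52 × ₹8.2 + 7.14 × ₹7.2 = ₹78.064 + ₹51.408 = ₹129.47

₹129.47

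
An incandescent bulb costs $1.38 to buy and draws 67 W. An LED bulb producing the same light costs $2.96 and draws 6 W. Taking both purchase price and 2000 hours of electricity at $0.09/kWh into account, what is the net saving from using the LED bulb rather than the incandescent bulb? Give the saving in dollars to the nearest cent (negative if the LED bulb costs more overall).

incandescent bulb: $1.38 + (67/1000) kW × 2000 h × $0.09 = $1.38 + $12.06 = $13.44
LED bulb: $2.96 + (6/1000) kW × 2000 h × $0.09 = $2.96 + $1.08 = $4.04
Saving = $13.44 − $4.04 = $9.4

$9.40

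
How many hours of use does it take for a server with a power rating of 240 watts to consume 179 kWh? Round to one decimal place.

745.8 h

Hours = 179 kWh ÷ 0.24 kW = 745.8 h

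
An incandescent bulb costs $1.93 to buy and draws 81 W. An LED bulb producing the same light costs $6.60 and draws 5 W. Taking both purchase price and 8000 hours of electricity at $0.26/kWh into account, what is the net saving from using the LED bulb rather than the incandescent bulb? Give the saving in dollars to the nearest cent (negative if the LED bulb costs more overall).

incandescent bulb: $1.93 + (81/1000) kW × 8000 h × $0.26 = $1.93 + $168.48 = $170.41
LED bulb: $6.60 + (5/1000) kW × 8000 h × $0.26 = $6.60 + $10.4 = $17
Saving = $170.41 − $17 = $153.41

$153.41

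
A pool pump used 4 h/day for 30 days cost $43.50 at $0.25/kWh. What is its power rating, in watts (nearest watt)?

1450 W

Energy = $43.50 ÷ $0.25/kWh = 174 kWh
Runtime = 4 h/day × 30 days = 120 h
Power = 174 kWh ÷ 120 h = 1.45 kW = 1450 W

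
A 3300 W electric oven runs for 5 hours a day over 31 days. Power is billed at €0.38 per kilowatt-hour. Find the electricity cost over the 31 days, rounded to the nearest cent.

Runtime = 5 h/day × 31 days = 155 h
Energy = 3.3 kW × 155 h = 511.5 kWh
Cost = 511.5 kWh × €0.38/kWh = €194.37

€194.37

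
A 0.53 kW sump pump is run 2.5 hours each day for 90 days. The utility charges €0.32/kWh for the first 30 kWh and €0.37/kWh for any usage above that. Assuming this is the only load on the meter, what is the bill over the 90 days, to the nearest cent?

Runtime = 2.5 h/day × 90 days = 225 h
Energy = 0.53 kW × 225 h = 119.25 kWh
Tier 1 (0–30 kWh): 30 × €0.32 = €9.6
Above 30 kWh: 89.25 × €0.37 = €33.0225
Bill = €42.62

€42.62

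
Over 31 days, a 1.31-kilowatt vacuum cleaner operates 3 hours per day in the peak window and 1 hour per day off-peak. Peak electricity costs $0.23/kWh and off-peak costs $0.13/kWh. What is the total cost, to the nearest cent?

Peak energy = 1.31 kW × 3 h × 31 = 121.83 kWh
Off-peak energy = 1.31 kW × 1 h × 31 = 40.61 kWh
Cost = 121.83 × $0.23 + 40.61 × $0.13 = $28.0209 + $5.2793 = $33.30

$33.30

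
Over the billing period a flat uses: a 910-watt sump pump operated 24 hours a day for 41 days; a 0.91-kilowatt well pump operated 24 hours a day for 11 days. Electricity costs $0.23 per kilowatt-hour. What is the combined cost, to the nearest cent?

$261.21

sump pump: Runtime = 24 h × 41 = 984 h
sump pump: 0.91 kW × 984 h = 895.44 kWh
well pump: Runtime = 24 h × 11 = 264 h
well pump: 0.91 kW × 264 h = 240.24 kWh
Total energy = 1135.68 kWh
Cost = 1135.68 × $0.23 = $261.21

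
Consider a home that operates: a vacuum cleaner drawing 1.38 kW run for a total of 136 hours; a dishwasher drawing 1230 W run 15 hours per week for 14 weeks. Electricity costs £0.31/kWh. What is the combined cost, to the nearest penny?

vacuum cleaner: 1.38 kW × 136 h = 187.68 kWh
dishwasher: Runtime = 15 h/week × 14 weeks = 210 h
dishwasher: 1.23 kW × 210 h = 258.3 kWh
Total energy = 445.98 kWh
Cost = 445.98 × £0.31 = £138.25

£138.25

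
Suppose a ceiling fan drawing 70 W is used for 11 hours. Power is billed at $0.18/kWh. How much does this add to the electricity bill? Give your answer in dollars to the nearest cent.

Energy = 0.07 kW × 11 h = 0.77 kWh
Cost = 0.77 kWh × $0.18/kWh = $0.14

$0.14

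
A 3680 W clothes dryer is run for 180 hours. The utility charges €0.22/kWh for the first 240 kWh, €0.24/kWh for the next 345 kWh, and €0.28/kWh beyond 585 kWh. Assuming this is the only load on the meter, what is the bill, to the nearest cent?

€157.27

Energy = 3.68 kW × 180 h = 662.4 kWh
Tier 1 (0–240 kWh): 240 × €0.22 = €52.8
Tier 2 (240–585 kWh): 345 × €0.24 = €82.8
Above 585 kWh: 77.4 × €0.28 = €21.672
Bill = €157.27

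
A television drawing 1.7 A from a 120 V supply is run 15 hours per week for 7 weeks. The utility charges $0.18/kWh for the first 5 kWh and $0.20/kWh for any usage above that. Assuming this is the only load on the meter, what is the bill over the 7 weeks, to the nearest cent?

$4.18

Power = 1.7 A × 120 V = 204 W = 0.204 kW
Runtime = 15 h/week × 7 weeks = 105 h
Energy = 0.204 kW × 105 h = 21.42 kWh
Tier 1 (0–5 kWh): 5 × $0.18 = $0.9
Above 5 kWh: 16.42 × $0.20 = $3.284
Bill = $4.18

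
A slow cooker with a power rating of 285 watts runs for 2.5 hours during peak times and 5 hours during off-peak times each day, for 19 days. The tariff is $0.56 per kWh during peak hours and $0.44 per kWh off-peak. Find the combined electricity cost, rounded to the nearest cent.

Peak energy = 0.285 kW × 2.5 h × 19 = 13.5375 kWh
Off-peak energy = 0.285 kW × 5 h × 19 = 27.075 kWh
Cost = 13.5375 × $0.56 + 27.075 × $0.44 = $7.581 + $11.913 = $19.49

$19.49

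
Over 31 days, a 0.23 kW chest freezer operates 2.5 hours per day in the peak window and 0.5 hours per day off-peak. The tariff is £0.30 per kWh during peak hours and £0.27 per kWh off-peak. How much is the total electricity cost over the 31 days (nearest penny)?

Peak energy = 0.23 kW × 2.5 h × 31 = 17.825 kWh
Off-peak energy = 0.23 kW × 0.5 h × 31 = 3.565 kWh
Cost = 17.825 × £0.30 + 3.565 × £0.27 = £5.3475 + £0.96255 = £6.31

£6.31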